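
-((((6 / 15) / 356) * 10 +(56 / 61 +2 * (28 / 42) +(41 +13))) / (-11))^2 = -839695489801 / 32097230649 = -26.16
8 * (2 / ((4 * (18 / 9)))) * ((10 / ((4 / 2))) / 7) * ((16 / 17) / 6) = 80 / 357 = 0.22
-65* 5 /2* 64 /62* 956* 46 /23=-9942400 /31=-320722.58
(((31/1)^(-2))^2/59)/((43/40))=40/2342972777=0.00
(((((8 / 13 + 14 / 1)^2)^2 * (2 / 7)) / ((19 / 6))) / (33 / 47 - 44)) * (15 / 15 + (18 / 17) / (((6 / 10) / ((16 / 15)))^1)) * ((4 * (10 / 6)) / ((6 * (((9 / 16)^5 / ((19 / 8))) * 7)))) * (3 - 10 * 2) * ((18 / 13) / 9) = 128452384522240000 / 26769790515897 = 4798.41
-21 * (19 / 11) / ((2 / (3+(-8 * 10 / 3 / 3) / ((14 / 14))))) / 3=7049 / 198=35.60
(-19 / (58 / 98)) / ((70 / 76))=-5054 / 145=-34.86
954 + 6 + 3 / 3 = 961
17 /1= 17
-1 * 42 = -42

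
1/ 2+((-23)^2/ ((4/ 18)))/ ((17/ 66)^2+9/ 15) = 4509091/ 1262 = 3572.97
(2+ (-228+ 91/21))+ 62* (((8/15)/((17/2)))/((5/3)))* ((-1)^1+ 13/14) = -1979863/8925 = -221.83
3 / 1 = 3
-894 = -894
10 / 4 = 5 / 2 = 2.50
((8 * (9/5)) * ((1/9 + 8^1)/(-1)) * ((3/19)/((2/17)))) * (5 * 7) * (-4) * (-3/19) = -1250928/361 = -3465.17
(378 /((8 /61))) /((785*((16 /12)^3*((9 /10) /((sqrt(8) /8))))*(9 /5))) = 19215*sqrt(2) /80384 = 0.34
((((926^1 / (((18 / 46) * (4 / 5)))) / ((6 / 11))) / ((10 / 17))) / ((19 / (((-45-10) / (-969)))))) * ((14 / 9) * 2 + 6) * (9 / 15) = 52829689 / 350892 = 150.56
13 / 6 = 2.17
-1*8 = -8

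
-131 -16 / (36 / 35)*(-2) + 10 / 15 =-893 / 9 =-99.22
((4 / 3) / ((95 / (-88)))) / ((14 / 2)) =-352 / 1995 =-0.18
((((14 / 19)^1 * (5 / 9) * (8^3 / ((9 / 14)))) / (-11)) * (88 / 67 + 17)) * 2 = -410439680 / 378081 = -1085.59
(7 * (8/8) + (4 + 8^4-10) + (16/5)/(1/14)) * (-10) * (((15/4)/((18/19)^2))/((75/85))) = -4707079/24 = -196128.29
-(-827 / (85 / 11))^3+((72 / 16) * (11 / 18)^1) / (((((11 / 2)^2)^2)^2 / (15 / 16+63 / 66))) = 1225851.34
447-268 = 179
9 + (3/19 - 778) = -14608/19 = -768.84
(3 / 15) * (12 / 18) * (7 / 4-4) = -3 / 10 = -0.30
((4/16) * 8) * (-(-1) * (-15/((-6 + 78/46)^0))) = -30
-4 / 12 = -1 / 3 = -0.33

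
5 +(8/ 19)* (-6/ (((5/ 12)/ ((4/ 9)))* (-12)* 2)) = 1457/ 285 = 5.11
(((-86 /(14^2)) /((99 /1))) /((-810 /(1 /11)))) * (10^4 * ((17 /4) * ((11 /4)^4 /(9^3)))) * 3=11056375 /2222131968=0.00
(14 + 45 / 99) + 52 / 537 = 85955 / 5907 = 14.55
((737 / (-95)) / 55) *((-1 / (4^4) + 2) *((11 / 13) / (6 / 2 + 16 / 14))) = -0.06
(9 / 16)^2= 81 / 256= 0.32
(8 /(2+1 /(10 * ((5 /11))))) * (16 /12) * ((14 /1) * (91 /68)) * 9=509600 /629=810.17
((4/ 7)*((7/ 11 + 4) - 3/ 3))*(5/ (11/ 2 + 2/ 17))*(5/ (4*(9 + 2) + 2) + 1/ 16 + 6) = 3860700/ 338261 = 11.41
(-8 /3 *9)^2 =576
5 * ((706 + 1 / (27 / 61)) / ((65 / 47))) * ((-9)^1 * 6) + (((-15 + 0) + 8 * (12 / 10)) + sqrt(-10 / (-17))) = -691397 / 5 + sqrt(170) / 17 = -138278.63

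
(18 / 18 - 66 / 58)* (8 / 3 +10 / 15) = -40 / 87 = -0.46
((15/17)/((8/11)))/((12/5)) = 275/544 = 0.51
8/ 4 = 2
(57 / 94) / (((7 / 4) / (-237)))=-27018 / 329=-82.12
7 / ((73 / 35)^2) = 8575 / 5329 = 1.61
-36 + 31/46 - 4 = -1809/46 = -39.33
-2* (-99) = 198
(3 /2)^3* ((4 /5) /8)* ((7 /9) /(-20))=-21 /1600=-0.01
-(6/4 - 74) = 145/2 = 72.50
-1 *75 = -75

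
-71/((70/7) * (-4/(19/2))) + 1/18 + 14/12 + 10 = 20221/720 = 28.08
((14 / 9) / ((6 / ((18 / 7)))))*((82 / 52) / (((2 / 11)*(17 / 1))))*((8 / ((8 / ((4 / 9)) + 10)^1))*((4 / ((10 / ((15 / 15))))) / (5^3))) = 902 / 2900625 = 0.00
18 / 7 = 2.57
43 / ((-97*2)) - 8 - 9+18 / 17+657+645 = 4240691 / 3298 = 1285.84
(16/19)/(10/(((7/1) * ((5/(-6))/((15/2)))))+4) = -56/589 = -0.10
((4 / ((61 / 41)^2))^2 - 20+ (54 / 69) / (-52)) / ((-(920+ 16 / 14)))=970787927767 / 53388233695264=0.02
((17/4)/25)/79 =17/7900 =0.00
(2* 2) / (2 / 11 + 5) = 44 / 57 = 0.77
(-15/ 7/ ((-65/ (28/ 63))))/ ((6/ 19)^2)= 361/ 2457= 0.15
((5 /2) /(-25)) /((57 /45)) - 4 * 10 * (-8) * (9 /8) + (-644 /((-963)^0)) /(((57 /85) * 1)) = -68449 /114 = -600.43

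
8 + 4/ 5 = 44/ 5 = 8.80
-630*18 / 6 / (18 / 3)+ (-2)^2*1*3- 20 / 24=-1823 / 6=-303.83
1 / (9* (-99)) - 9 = -8020 / 891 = -9.00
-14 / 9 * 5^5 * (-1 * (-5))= -218750 / 9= -24305.56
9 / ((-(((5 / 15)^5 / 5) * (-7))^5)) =23829992140584375 / 16807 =1417861137656.00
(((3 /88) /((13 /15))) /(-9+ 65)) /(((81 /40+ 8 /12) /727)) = 490725 /2586584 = 0.19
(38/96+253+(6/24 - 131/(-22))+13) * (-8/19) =-143933/1254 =-114.78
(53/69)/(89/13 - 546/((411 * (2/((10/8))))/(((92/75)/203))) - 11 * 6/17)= 0.26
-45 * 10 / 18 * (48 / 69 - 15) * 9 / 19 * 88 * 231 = 1504780200 / 437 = 3443432.95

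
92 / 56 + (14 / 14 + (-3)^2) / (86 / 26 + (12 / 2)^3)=67393 / 39914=1.69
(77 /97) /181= 77 /17557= 0.00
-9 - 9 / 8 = -81 / 8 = -10.12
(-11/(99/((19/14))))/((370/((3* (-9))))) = 57/5180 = 0.01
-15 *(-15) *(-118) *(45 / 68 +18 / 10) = -2222235 / 34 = -65359.85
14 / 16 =7 / 8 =0.88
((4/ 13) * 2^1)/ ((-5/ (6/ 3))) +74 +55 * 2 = 11944/ 65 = 183.75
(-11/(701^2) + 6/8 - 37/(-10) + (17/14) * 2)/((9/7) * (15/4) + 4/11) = 5205393853/3923836985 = 1.33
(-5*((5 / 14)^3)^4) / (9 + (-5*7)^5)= 1220703125 / 2977670068791038222336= 0.00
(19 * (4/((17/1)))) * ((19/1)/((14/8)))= 5776/119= 48.54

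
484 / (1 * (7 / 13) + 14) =6292 / 189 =33.29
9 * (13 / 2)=58.50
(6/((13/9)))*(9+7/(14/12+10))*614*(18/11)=40177.56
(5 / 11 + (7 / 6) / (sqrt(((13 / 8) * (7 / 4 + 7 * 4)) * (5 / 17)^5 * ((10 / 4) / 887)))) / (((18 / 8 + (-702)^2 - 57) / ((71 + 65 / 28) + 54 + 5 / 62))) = 32525 / 276751167 + 1503956 * sqrt(80717) / 24530217075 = 0.02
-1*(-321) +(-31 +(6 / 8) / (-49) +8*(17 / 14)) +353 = 127929 / 196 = 652.70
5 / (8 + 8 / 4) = 1 / 2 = 0.50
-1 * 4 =-4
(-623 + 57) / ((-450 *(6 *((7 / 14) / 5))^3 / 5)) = 7075 / 243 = 29.12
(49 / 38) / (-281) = -49 / 10678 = -0.00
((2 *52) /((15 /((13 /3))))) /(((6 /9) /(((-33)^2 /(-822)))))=-40898 /685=-59.71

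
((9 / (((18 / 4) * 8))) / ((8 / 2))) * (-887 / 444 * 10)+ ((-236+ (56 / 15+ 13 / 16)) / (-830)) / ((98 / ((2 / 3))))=-675365281 / 541724400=-1.25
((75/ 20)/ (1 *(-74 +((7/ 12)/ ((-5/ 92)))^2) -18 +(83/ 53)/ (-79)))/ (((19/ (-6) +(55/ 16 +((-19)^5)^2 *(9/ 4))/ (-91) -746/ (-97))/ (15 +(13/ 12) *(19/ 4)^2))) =-134945927137125/ 3206556710625170623037632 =-0.00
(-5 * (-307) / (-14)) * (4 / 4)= -1535 / 14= -109.64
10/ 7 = 1.43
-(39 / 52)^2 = -9 / 16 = -0.56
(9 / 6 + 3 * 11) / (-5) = -69 / 10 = -6.90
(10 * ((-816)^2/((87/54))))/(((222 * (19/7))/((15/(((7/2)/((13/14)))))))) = 3895257600/142709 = 27295.11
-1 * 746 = -746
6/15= 2/5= 0.40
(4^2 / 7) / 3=16 / 21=0.76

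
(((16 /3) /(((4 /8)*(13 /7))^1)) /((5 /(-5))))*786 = -58688 /13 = -4514.46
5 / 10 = 1 / 2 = 0.50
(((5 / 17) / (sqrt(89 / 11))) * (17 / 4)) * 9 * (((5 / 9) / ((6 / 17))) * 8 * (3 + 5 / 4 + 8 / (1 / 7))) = 102425 * sqrt(979) / 1068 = 3000.72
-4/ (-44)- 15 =-14.91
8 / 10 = 4 / 5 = 0.80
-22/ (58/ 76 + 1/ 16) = -6688/ 251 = -26.65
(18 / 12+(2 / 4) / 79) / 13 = 119 / 1027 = 0.12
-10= -10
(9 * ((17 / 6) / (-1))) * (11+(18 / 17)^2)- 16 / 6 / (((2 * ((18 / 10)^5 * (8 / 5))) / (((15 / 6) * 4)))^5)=-46352781345615979334791085754829 / 149966018036877238383749935104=-309.09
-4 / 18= -0.22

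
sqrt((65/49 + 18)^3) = 84.96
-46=-46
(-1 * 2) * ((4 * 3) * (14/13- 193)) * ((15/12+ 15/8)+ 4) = 426645/13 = 32818.85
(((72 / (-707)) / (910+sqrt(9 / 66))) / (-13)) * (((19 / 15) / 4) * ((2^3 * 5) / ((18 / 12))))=133760 / 1840037897 - 608 * sqrt(66) / 167443448627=0.00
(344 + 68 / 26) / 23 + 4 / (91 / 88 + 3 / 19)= 10980170 / 595907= 18.43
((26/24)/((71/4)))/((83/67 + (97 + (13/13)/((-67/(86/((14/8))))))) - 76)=6097/2148318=0.00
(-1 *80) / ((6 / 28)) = -1120 / 3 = -373.33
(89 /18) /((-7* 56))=-89 /7056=-0.01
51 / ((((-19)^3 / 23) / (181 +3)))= -215832 / 6859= -31.47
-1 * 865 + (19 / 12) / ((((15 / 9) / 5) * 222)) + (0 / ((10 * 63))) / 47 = -768101 / 888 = -864.98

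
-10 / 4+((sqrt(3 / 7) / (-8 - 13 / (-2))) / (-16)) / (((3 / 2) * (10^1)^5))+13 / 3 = sqrt(21) / 25200000+11 / 6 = 1.83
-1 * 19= -19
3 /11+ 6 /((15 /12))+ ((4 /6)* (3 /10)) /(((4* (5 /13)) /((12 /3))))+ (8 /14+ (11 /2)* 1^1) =44907 /3850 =11.66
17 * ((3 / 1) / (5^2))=51 / 25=2.04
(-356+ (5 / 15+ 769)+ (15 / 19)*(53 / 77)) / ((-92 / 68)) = -30880585 / 100947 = -305.91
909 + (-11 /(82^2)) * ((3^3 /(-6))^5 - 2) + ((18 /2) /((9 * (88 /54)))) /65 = 140311590209 /153845120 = 912.03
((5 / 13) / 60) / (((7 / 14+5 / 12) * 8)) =1 / 1144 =0.00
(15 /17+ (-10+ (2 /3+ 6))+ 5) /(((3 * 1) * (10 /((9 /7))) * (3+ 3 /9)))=39 /1190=0.03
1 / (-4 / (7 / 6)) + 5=113 / 24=4.71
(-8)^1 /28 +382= 2672 /7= 381.71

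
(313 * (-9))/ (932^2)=-2817/ 868624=-0.00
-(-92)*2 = 184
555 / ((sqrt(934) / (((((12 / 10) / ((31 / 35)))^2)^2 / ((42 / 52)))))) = 1069089840 * sqrt(934) / 431284307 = 75.76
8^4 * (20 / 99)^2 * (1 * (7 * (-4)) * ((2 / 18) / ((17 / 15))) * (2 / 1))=-458752000 / 499851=-917.78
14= 14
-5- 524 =-529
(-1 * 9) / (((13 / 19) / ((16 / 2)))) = -1368 / 13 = -105.23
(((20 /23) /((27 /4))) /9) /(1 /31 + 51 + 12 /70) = 21700 /77625621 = 0.00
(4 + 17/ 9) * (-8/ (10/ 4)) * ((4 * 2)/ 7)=-6784/ 315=-21.54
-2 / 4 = -1 / 2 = -0.50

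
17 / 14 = 1.21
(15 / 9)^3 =125 / 27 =4.63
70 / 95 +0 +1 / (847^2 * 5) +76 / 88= 1.60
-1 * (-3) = 3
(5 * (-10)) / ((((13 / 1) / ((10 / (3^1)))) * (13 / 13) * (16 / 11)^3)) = -166375 / 39936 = -4.17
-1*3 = -3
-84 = -84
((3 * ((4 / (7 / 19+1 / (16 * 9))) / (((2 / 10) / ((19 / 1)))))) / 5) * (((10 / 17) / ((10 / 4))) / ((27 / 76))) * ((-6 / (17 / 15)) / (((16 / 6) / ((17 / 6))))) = -39507840 / 17459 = -2262.89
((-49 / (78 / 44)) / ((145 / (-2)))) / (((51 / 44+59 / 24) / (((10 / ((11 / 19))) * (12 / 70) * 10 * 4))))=4494336 / 360035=12.48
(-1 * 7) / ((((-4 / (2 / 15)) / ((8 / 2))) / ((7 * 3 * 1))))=98 / 5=19.60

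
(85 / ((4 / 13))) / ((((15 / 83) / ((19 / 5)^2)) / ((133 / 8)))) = 880702459 / 2400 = 366959.36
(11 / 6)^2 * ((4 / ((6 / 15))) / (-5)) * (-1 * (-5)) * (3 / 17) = -605 / 102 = -5.93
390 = 390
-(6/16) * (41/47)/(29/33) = -4059/10904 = -0.37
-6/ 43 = -0.14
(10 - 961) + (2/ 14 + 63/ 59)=-949.79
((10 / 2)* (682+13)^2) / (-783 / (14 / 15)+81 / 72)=-2882.69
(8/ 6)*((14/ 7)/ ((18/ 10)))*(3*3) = 40/ 3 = 13.33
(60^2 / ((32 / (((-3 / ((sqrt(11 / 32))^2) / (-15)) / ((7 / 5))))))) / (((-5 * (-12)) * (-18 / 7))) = -10 / 33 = -0.30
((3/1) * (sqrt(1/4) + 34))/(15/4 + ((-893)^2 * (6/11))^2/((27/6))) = 50094/20349597045047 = 0.00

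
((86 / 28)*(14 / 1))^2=1849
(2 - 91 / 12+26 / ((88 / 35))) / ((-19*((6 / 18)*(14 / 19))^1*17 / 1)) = -157 / 2618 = -0.06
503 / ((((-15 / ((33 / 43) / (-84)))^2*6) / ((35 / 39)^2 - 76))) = -6960962173 / 2976569013600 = -0.00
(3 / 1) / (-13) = -0.23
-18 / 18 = -1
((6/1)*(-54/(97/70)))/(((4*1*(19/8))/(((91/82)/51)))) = -687960/1284571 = -0.54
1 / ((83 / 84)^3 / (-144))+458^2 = 119854978892 / 571787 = 209614.73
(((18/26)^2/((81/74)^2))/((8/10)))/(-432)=-6845/5913648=-0.00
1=1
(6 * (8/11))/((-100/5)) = -12/55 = -0.22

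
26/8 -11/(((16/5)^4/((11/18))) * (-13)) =49915753/15335424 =3.25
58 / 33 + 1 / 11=61 / 33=1.85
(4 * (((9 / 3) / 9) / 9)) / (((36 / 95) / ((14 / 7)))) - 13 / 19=451 / 4617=0.10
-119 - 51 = -170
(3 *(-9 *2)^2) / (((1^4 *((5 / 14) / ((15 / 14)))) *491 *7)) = 2916 / 3437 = 0.85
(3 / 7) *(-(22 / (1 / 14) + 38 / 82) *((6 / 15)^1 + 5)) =-1024407 / 1435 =-713.87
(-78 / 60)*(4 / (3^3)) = -0.19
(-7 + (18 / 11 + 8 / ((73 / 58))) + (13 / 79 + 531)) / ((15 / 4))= 135033796 / 951555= 141.91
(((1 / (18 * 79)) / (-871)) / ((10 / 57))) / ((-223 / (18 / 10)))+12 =18413288457 / 1534440700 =12.00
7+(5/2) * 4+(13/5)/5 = 438/25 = 17.52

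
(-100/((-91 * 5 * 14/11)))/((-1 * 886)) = -55/282191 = -0.00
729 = 729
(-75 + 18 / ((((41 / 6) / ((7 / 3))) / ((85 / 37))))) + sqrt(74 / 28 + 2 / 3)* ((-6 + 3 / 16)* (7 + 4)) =-341* sqrt(5838) / 224-92355 / 1517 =-177.20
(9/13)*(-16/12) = -12/13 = -0.92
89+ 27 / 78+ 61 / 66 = 38726 / 429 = 90.27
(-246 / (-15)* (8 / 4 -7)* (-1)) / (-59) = -82 / 59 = -1.39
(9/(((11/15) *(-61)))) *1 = -135/671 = -0.20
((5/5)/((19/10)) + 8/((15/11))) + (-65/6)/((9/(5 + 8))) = -47479/5130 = -9.26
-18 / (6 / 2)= -6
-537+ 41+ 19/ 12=-5933/ 12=-494.42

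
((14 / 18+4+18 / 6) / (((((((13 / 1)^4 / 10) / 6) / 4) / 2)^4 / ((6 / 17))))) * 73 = 180840038400000 / 11312082356114057297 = 0.00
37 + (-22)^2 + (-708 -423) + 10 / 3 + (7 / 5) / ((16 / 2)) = -72779 / 120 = -606.49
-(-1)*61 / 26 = 61 / 26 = 2.35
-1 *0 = 0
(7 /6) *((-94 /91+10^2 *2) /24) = 9053 /936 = 9.67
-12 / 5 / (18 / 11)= -22 / 15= -1.47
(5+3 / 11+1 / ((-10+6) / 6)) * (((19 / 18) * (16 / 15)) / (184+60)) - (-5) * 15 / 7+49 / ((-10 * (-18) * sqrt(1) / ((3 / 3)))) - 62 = -25869089 / 507276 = -51.00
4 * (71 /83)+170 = 14394 /83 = 173.42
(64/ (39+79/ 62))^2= 15745024/ 6235009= 2.53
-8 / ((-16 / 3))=3 / 2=1.50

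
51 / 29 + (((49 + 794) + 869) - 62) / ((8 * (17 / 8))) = 48717 / 493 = 98.82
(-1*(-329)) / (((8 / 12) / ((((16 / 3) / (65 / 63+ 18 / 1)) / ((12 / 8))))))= 110544 / 1199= 92.20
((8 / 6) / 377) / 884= 1 / 249951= 0.00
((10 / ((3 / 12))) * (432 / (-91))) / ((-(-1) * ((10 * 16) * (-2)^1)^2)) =-27 / 14560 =-0.00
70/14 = 5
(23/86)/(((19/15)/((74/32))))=12765/26144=0.49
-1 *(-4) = 4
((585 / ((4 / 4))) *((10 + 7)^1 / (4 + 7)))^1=904.09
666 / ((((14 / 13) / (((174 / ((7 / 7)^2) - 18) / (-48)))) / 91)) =-731601 / 4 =-182900.25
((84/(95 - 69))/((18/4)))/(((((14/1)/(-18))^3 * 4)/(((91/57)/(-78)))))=27/3458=0.01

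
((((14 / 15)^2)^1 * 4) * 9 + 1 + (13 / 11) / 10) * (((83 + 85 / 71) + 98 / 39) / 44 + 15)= 923356333 / 1675245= 551.18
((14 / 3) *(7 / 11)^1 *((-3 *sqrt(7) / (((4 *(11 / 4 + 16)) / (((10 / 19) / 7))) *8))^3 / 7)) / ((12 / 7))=-sqrt(7) / 10864656000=-0.00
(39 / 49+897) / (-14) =-21996 / 343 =-64.13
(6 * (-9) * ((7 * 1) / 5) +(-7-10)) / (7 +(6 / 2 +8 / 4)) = -463 / 60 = -7.72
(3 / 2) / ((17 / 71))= 213 / 34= 6.26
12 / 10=6 / 5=1.20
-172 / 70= -86 / 35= -2.46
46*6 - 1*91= 185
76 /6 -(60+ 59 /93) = -1487 /31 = -47.97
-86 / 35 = -2.46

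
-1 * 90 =-90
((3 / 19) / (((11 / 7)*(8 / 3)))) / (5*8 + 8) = 21 / 26752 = 0.00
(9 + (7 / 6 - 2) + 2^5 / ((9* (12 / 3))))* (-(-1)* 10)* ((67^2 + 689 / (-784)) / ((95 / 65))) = 37280488765 / 134064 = 278079.79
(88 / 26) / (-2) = -22 / 13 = -1.69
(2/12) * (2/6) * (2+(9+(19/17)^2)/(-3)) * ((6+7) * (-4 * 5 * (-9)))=-159640/867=-184.13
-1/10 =-0.10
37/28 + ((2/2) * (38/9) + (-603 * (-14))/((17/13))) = 27679741/4284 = 6461.19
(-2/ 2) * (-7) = 7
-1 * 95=-95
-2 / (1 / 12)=-24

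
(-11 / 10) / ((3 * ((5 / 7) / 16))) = -616 / 75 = -8.21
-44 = -44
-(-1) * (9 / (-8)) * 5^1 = -45 / 8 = -5.62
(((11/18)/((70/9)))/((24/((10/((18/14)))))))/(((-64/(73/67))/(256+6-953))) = 554873/1852416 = 0.30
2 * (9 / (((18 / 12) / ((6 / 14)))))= 36 / 7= 5.14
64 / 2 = 32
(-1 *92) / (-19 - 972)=92 / 991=0.09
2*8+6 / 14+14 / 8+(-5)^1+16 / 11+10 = 7587 / 308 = 24.63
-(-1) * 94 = 94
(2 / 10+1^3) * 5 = 6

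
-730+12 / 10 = -3644 / 5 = -728.80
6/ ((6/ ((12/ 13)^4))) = 20736/ 28561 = 0.73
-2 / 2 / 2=-1 / 2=-0.50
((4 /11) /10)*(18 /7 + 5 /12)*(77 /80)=251 /2400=0.10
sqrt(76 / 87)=2*sqrt(1653) / 87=0.93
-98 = -98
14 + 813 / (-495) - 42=-29.64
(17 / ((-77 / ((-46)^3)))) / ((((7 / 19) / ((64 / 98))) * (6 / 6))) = 1006064896 / 26411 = 38092.65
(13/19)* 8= 5.47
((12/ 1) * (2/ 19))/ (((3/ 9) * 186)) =12/ 589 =0.02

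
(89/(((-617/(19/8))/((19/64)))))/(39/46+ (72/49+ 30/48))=-36209383/1047498176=-0.03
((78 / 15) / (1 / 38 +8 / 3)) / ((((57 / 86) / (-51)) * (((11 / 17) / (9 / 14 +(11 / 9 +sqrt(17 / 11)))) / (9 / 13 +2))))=-11681380 / 10131 - 2087736 * sqrt(187) / 37147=-1921.58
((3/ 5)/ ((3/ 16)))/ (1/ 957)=15312/ 5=3062.40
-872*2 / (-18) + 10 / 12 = 1759 / 18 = 97.72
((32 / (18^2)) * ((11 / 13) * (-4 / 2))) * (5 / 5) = -176 / 1053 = -0.17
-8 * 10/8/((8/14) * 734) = -35/1468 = -0.02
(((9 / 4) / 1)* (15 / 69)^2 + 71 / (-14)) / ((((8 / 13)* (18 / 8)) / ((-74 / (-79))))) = -35374183 / 10531332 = -3.36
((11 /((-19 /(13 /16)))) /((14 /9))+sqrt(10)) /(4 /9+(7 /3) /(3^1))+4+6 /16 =9* sqrt(10) /11+17567 /4256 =6.71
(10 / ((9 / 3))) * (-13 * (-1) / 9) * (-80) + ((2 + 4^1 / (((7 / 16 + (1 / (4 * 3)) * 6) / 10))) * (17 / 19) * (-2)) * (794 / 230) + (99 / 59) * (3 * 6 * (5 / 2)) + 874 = 1003806203 / 3480705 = 288.39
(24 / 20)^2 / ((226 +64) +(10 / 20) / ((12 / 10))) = 432 / 87125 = 0.00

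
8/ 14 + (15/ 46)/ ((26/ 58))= 5437/ 4186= 1.30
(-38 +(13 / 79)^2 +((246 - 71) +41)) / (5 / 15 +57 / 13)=43331613 / 1148344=37.73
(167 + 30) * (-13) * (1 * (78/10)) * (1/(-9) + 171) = -51204634/15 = -3413642.27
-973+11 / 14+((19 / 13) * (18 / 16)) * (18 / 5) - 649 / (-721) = -180972931 / 187460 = -965.39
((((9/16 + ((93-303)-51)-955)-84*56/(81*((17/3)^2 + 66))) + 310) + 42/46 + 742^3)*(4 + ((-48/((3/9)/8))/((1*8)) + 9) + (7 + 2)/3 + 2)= -8362956259509747/162472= -51473215443.34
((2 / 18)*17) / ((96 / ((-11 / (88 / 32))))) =-17 / 216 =-0.08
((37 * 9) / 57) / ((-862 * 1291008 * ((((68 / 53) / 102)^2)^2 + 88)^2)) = -15113975665190762277 / 22295174951886219262961983848448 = -0.00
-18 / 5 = -3.60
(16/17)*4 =64/17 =3.76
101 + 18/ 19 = 1937/ 19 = 101.95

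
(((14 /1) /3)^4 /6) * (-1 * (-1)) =19208 /243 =79.05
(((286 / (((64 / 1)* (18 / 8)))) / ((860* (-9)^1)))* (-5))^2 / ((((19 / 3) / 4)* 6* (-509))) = -20449 / 60068708310528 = -0.00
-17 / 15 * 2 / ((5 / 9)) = -102 / 25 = -4.08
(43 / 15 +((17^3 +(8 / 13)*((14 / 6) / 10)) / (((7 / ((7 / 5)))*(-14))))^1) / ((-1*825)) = 0.08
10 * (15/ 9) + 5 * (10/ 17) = 1000/ 51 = 19.61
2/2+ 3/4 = 7/4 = 1.75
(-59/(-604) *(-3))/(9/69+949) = -69/223480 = -0.00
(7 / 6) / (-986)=-7 / 5916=-0.00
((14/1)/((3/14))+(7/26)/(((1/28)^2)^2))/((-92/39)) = -1614109/23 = -70178.65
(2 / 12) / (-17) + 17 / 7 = 1727 / 714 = 2.42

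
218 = 218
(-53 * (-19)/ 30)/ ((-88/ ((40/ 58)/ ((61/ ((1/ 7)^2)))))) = -1007/ 11441892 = -0.00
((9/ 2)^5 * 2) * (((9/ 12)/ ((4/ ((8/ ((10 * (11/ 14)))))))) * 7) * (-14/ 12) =-20253807/ 3520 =-5753.92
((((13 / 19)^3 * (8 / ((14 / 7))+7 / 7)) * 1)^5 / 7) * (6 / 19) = 959735494014201693750 / 2019089894973348173767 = 0.48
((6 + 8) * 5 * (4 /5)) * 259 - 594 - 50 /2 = 13885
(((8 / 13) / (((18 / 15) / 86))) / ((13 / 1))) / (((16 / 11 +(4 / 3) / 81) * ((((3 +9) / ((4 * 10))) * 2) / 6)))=3831300 / 166127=23.06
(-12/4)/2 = -3/2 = -1.50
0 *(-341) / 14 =0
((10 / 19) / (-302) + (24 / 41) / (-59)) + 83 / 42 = 1.96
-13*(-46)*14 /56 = 149.50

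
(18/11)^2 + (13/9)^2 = 46693/9801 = 4.76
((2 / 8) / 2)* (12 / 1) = 3 / 2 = 1.50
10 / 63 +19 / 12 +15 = 4219 / 252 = 16.74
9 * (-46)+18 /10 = -2061 /5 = -412.20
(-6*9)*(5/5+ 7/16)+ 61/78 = -23975/312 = -76.84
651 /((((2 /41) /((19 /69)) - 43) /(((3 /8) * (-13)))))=19778031 /266872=74.11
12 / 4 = 3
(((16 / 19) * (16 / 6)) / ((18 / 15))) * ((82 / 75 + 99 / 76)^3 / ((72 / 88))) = 28019385948323 / 890662584375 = 31.46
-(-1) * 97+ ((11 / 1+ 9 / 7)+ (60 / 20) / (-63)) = 2294 / 21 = 109.24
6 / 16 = 3 / 8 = 0.38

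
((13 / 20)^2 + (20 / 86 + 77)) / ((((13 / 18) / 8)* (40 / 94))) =564987141 / 279500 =2021.42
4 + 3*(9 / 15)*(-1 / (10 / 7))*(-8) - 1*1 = 327 / 25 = 13.08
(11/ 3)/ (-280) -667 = -560291/ 840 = -667.01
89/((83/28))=2492/83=30.02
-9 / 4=-2.25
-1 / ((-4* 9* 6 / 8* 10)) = 1 / 270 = 0.00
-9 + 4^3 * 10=631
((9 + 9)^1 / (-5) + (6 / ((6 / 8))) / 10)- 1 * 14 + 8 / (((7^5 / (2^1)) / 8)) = -1411148 / 84035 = -16.79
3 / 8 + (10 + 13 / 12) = 275 / 24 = 11.46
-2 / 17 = -0.12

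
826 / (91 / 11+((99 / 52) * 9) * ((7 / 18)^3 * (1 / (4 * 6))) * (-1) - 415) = -816431616 / 402057247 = -2.03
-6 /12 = -1 /2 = -0.50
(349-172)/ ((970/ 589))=104253/ 970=107.48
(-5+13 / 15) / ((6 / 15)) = -31 / 3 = -10.33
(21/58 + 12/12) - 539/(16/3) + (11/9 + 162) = 265267/4176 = 63.52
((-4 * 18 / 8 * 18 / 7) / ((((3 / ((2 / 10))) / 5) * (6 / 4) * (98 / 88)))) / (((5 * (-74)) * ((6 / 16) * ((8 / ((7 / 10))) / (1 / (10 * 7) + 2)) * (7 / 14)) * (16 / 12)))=13959 / 1586375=0.01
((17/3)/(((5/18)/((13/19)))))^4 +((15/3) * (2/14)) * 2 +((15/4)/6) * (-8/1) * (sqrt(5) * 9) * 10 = 21641555951482/570154375 - 450 * sqrt(5) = 36951.13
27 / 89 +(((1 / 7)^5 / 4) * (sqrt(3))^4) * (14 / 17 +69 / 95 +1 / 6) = 0.30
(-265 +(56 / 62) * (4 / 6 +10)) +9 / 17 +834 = 915658 / 1581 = 579.16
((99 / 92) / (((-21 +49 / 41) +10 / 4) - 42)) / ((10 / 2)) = -1353 / 372830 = -0.00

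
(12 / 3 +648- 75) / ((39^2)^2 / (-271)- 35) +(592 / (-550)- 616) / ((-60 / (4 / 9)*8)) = 43468781437 / 86238627750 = 0.50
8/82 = 4/41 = 0.10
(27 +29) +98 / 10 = 329 / 5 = 65.80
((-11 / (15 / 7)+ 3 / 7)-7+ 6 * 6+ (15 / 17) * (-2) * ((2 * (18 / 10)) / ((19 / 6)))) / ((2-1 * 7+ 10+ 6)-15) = -755933 / 135660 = -5.57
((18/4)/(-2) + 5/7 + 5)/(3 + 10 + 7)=97/560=0.17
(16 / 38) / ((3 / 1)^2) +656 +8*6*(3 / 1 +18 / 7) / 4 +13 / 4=726.15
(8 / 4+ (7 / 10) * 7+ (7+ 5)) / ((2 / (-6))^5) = -45927 / 10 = -4592.70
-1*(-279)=279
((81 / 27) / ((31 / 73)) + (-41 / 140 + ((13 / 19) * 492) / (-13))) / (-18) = 1576889 / 1484280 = 1.06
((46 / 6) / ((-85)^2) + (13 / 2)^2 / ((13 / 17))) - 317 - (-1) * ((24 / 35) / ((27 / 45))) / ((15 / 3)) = -158716711 / 606900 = -261.52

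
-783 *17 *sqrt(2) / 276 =-4437 *sqrt(2) / 92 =-68.21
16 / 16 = 1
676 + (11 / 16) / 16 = 173067 / 256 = 676.04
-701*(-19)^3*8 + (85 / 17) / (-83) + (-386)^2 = 3204984239 / 83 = 38614267.94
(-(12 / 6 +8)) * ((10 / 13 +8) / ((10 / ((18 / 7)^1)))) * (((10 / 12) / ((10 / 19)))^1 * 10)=-32490 / 91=-357.03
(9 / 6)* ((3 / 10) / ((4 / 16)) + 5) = 93 / 10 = 9.30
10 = 10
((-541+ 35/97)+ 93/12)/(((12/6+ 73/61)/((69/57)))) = -290085683/1437540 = -201.79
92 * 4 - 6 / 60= 3679 / 10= 367.90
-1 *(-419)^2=-175561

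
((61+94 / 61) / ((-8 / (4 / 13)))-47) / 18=-26119 / 9516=-2.74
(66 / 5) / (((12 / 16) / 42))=3696 / 5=739.20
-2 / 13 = -0.15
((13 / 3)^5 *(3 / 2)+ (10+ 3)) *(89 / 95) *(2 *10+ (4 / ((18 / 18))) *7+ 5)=1761323083 / 15390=114445.94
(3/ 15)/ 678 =1/ 3390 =0.00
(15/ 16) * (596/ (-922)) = -2235/ 3688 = -0.61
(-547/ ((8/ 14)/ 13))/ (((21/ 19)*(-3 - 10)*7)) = 10393/ 84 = 123.73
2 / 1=2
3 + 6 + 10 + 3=22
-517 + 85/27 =-13874/27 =-513.85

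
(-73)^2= 5329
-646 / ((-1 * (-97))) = -646 / 97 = -6.66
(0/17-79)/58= -79/58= -1.36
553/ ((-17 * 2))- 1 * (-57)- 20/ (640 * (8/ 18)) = 40.66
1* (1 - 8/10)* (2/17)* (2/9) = 4/765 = 0.01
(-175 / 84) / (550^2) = -0.00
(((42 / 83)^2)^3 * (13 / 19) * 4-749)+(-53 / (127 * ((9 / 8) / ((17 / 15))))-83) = -88649929270565656568 / 106502461326818595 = -832.37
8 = 8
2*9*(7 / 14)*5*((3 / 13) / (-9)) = -15 / 13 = -1.15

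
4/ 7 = 0.57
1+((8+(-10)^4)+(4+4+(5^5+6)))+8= 13156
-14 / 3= -4.67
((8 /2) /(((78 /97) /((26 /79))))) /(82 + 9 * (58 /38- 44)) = -7372 /1352085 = -0.01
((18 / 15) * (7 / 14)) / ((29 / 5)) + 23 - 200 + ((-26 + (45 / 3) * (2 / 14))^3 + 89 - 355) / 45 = -216893879 / 447615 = -484.55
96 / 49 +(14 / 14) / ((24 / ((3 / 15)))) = 11569 / 5880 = 1.97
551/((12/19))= 10469/12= 872.42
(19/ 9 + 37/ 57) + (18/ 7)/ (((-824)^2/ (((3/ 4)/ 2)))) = 8973351433/ 3250937088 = 2.76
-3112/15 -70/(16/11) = -30671/120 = -255.59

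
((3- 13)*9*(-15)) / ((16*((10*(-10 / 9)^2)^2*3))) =59049 / 320000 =0.18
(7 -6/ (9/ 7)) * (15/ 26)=35/ 26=1.35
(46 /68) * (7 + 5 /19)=1587 /323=4.91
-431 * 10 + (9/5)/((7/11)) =-150751/35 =-4307.17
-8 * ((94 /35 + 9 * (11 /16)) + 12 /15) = -5417 /70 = -77.39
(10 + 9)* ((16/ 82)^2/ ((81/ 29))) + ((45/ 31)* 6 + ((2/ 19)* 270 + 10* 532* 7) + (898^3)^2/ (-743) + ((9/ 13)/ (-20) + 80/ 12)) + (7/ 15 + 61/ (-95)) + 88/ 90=-10934511736257345741076724899/ 15492809786220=-705779770560598.44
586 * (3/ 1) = 1758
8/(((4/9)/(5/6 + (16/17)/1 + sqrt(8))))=543/17 + 36 *sqrt(2)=82.85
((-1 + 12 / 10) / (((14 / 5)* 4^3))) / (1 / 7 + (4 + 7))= 1 / 9984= 0.00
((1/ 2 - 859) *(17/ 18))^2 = 657405.65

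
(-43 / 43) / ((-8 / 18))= 9 / 4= 2.25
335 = 335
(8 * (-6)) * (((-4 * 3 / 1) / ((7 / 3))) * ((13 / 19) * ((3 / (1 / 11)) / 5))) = 741312 / 665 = 1114.75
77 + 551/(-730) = 55659/730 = 76.25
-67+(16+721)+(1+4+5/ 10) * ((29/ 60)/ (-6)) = 482081/ 720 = 669.56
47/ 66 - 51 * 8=-26881/ 66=-407.29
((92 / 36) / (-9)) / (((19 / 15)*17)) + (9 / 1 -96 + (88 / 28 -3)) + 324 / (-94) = -259138745 / 2869209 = -90.32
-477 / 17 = -28.06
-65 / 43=-1.51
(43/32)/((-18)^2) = 43/10368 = 0.00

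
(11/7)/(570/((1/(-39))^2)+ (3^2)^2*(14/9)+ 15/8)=88/48557481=0.00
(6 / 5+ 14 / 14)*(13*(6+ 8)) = 2002 / 5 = 400.40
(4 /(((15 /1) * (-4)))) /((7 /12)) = -4 /35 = -0.11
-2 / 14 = -1 / 7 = -0.14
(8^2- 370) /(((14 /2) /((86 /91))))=-26316 /637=-41.31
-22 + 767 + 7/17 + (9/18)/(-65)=1647343/2210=745.40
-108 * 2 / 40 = -27 / 5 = -5.40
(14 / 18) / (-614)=-7 / 5526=-0.00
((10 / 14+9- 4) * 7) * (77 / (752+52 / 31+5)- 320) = -300947720 / 23519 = -12795.94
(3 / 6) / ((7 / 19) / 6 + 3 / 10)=285 / 206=1.38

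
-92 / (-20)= 23 / 5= 4.60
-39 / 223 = -0.17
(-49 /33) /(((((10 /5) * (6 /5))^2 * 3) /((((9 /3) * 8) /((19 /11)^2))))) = -13475 /19494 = -0.69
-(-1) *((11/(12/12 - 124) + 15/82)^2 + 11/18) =37511/60516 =0.62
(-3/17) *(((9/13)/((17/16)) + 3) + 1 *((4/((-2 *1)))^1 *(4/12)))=-1979/3757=-0.53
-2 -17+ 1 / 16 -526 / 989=-308083 / 15824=-19.47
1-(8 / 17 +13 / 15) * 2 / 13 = 2633 / 3315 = 0.79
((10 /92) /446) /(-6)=-5 /123096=-0.00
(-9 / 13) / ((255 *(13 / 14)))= -42 / 14365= -0.00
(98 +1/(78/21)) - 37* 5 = -2255/26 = -86.73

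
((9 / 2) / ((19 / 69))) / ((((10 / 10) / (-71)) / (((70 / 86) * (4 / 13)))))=-3086370 / 10621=-290.59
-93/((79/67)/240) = -1495440/79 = -18929.62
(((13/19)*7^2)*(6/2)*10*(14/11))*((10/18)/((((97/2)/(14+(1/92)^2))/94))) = 206948098175/10724417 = 19296.91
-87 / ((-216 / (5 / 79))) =145 / 5688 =0.03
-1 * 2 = -2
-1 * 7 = -7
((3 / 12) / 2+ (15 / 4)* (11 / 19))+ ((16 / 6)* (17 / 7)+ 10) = 59921 / 3192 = 18.77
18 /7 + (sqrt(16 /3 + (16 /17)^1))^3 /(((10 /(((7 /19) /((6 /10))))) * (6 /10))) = 44800 * sqrt(255) /444771 + 18 /7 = 4.18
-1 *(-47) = 47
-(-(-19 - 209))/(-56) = 57/14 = 4.07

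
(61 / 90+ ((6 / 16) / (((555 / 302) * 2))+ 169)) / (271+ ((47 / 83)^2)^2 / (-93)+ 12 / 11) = 36597970544565287 / 58652055968988720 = 0.62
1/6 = 0.17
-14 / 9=-1.56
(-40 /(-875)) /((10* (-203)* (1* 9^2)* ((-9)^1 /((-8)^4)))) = 16384 /129488625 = 0.00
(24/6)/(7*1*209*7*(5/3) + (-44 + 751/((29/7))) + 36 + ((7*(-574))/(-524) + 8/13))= 1185288/5111522651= 0.00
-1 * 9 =-9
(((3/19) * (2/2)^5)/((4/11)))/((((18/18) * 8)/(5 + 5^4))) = 10395/304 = 34.19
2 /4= 1 /2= 0.50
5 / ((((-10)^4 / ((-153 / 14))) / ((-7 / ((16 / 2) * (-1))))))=-0.00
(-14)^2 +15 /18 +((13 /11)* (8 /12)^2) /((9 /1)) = 350861 /1782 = 196.89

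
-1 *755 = -755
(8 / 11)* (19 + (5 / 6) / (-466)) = 9658 / 699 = 13.82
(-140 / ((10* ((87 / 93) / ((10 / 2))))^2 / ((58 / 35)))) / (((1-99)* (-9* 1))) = -961 / 12789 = -0.08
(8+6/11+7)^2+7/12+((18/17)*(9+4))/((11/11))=6319331/24684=256.01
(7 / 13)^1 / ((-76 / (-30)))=105 / 494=0.21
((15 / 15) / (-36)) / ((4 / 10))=-5 / 72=-0.07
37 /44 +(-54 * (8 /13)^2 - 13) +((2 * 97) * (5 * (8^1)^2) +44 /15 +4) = 6921539359 /111540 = 62054.32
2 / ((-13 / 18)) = -36 / 13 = -2.77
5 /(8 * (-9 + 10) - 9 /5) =25 /31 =0.81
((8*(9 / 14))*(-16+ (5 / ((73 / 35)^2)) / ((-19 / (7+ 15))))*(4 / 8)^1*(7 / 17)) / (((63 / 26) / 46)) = -4197400272 / 12048869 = -348.36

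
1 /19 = 0.05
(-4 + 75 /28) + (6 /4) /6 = -15 /14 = -1.07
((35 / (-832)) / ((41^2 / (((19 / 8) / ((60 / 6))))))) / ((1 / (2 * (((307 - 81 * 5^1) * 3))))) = 19551 / 5594368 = 0.00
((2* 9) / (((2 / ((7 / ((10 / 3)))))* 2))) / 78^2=21 / 13520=0.00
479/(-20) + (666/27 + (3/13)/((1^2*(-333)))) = 20663/28860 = 0.72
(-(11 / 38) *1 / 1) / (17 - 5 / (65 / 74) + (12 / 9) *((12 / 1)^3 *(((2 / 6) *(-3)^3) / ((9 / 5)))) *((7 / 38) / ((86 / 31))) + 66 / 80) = 11180 / 29074977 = 0.00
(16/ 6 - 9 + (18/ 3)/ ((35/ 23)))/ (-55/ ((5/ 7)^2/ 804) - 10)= 251/ 9101526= 0.00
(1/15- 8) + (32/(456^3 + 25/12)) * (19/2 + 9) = -135401165663/17067387255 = -7.93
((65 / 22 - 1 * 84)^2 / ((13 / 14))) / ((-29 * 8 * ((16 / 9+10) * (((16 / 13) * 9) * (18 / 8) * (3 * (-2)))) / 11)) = 22253623 / 116861184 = 0.19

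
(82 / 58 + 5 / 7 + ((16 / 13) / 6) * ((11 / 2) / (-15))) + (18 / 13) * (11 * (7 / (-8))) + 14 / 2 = -2030263 / 475020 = -4.27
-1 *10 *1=-10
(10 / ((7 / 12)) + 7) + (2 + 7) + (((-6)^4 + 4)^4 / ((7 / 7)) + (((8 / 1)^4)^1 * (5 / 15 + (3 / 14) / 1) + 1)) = 59978100047821 / 21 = 2856100002277.19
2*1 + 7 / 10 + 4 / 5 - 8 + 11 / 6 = -8 / 3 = -2.67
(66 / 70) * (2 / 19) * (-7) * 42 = -29.18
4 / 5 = 0.80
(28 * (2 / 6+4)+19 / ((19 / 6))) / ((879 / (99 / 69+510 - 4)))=4458322 / 60651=73.51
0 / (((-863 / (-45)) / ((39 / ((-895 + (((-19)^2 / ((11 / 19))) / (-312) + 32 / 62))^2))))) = 0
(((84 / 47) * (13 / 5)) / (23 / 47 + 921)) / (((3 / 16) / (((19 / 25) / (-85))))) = -55328 / 230084375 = -0.00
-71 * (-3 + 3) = 0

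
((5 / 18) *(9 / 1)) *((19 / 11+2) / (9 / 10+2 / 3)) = 3075 / 517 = 5.95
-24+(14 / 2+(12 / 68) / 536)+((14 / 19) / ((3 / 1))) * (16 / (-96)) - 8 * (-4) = 23309009 / 1558152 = 14.96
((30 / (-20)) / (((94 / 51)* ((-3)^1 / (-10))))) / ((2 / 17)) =-4335 / 188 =-23.06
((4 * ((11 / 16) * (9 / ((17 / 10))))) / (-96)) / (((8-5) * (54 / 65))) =-3575 / 58752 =-0.06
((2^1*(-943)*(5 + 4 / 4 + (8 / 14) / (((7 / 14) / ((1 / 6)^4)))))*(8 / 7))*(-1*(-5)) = -64672.36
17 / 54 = 0.31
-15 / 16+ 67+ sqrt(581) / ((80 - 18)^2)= sqrt(581) / 3844+ 1057 / 16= 66.07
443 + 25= 468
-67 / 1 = -67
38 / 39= 0.97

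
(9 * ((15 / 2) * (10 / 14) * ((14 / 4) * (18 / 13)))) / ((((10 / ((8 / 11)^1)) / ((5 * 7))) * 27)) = 3150 / 143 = 22.03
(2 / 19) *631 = 66.42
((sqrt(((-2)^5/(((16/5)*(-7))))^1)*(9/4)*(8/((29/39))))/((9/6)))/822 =78*sqrt(70)/27811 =0.02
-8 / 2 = -4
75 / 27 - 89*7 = -5582 / 9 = -620.22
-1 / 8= -0.12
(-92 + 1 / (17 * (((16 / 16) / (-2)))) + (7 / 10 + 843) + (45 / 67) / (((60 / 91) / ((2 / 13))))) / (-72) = -2140577 / 205020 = -10.44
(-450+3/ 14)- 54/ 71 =-447843/ 994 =-450.55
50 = 50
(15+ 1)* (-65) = -1040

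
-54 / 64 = -27 / 32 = -0.84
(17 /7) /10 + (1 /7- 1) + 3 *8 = 1637 /70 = 23.39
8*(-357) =-2856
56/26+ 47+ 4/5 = 3247/65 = 49.95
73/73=1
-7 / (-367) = 7 / 367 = 0.02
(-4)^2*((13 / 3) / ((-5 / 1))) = -208 / 15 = -13.87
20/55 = 4/11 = 0.36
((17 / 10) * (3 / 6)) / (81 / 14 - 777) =-119 / 107970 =-0.00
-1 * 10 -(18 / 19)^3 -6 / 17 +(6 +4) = -140298 / 116603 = -1.20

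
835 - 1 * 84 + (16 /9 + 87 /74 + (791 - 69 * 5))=1199.95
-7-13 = -20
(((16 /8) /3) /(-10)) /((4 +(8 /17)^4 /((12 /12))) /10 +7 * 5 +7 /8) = -668168 /363616065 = -0.00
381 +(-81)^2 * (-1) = -6180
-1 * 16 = -16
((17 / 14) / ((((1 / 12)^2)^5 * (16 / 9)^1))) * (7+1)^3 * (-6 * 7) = -909442245722112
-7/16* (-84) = 36.75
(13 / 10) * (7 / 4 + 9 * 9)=4303 / 40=107.58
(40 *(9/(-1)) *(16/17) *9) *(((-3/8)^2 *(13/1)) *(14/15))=-88452/17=-5203.06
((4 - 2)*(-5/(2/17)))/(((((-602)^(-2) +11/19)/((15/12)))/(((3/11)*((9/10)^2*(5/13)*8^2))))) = -189631517040/190021403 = -997.95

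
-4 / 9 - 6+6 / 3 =-40 / 9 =-4.44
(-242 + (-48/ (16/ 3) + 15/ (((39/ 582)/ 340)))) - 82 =985071/ 13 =75774.69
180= 180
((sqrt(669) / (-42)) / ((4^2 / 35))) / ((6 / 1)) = -5 * sqrt(669) / 576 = -0.22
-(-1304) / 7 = 1304 / 7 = 186.29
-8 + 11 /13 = -93 /13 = -7.15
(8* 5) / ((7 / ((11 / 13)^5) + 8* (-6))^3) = -167089926776626040 / 135116021165888907773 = -0.00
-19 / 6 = -3.17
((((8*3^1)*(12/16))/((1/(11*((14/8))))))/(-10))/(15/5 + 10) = -693/260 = -2.67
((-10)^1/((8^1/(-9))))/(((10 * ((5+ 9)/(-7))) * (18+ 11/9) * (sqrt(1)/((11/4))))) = -891/11072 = -0.08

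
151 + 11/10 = 1521/10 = 152.10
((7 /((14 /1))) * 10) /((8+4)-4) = 0.62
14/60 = 7/30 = 0.23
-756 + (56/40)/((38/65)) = -753.61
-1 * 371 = -371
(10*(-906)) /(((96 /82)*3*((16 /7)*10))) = -43337 /384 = -112.86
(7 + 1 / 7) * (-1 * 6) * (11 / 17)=-3300 / 119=-27.73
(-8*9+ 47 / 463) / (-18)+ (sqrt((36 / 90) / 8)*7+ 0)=7*sqrt(5) / 10+ 33289 / 8334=5.56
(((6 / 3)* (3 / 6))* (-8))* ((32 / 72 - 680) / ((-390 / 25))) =-122320 / 351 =-348.49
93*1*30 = 2790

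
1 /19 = 0.05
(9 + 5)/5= 14/5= 2.80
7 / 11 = 0.64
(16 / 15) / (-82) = -8 / 615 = -0.01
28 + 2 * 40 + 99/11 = 117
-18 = -18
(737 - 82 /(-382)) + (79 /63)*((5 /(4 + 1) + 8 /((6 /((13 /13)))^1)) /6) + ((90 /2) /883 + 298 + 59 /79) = 2237203705841 /2158421094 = 1036.50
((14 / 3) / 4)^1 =1.17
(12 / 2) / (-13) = -0.46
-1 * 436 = -436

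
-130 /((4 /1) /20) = -650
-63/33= -21/11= -1.91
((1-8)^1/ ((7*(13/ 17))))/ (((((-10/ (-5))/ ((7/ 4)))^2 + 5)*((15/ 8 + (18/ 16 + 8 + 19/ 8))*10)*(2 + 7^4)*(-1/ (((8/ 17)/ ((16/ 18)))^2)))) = 196/ 1083860245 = 0.00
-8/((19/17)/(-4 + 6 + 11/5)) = -2856/95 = -30.06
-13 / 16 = -0.81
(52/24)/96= 13/576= 0.02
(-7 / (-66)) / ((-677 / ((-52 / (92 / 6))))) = 91 / 171281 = 0.00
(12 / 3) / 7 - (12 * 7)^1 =-584 / 7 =-83.43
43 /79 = 0.54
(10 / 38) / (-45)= -0.01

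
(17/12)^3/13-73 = -72.78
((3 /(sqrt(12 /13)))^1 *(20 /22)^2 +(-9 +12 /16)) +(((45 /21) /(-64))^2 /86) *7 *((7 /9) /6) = -17436647 /2113536 +50 *sqrt(39) /121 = -5.67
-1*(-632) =632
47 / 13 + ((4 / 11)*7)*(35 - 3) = 85.07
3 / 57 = 1 / 19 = 0.05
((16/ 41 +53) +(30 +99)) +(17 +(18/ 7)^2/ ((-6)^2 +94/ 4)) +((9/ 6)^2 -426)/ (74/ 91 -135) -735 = -6216240439653/ 11677183924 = -532.34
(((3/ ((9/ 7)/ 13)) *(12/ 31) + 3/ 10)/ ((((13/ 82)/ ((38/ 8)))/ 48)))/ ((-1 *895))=-34896084/ 1803425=-19.35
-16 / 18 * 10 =-80 / 9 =-8.89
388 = 388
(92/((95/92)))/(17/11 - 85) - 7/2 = -398339/87210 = -4.57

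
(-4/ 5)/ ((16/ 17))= -17/ 20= -0.85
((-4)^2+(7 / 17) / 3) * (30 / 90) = 823 / 153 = 5.38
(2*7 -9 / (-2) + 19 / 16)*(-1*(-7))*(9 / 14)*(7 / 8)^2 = 138915 / 2048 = 67.83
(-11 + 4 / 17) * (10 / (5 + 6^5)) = -1830 / 132277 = -0.01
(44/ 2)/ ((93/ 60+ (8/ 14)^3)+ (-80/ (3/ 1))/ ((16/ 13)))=-452760/ 410161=-1.10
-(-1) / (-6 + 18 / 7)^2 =0.09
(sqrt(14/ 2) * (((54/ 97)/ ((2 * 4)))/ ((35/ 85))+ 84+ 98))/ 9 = 494771 * sqrt(7)/ 24444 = 53.55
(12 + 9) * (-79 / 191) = -1659 / 191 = -8.69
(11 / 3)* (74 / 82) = 407 / 123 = 3.31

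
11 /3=3.67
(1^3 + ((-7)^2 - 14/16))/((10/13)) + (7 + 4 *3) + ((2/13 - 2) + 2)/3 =258691/3120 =82.91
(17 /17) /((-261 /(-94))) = 0.36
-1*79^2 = -6241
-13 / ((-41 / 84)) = 1092 / 41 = 26.63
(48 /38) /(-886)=-12 /8417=-0.00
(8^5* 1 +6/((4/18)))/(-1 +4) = 10931.67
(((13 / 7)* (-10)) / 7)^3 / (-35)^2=-87880 / 5764801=-0.02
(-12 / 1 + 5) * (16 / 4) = -28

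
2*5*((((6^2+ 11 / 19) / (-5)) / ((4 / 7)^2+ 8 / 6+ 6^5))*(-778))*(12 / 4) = 119226555 / 5430751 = 21.95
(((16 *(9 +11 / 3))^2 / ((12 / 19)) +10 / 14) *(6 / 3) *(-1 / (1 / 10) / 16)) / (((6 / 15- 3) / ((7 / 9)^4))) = 11441.96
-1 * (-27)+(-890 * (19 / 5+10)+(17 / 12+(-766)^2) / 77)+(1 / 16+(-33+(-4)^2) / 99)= -51391583 / 11088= -4634.88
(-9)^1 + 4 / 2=-7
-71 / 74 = -0.96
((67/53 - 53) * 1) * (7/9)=-6398/159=-40.24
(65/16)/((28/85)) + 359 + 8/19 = 3164367/8512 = 371.75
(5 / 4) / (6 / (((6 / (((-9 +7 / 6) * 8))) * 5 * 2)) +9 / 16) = -0.22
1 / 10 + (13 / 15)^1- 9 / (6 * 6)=43 / 60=0.72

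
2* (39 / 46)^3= 59319 / 48668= 1.22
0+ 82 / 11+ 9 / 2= 263 / 22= 11.95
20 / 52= 5 / 13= 0.38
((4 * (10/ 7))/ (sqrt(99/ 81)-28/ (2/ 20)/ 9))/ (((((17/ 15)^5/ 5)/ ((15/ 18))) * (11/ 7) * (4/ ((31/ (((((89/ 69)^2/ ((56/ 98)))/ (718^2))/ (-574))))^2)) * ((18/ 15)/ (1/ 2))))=-20691861730111981783128216420000000000/ 76729899116616093007-221698518536914090533516604500000000 * sqrt(11)/ 76729899116616093007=-279254277398580107.87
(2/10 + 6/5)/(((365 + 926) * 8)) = 7/51640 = 0.00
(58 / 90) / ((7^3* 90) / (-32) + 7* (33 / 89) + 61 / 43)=-1775728 / 2647077885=-0.00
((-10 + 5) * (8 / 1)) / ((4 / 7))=-70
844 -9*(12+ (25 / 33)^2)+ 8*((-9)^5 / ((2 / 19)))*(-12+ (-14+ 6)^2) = -28236670977 / 121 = -233360917.17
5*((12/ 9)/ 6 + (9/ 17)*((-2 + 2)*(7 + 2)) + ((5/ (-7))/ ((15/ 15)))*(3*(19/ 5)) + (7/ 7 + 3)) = -1235/ 63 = -19.60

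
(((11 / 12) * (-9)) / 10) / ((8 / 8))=-33 / 40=-0.82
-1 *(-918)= 918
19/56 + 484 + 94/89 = 2419211/4984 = 485.40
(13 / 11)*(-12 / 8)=-39 / 22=-1.77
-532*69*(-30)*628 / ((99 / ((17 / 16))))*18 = 1469604780 / 11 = 133600434.55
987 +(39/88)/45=1302853/1320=987.01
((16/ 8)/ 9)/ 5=2/ 45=0.04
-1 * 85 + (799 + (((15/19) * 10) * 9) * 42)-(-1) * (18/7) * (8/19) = 492006/133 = 3699.29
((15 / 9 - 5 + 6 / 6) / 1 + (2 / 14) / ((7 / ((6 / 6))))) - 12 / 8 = -1121 / 294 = -3.81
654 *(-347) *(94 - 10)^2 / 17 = -1601274528 / 17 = -94192619.29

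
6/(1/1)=6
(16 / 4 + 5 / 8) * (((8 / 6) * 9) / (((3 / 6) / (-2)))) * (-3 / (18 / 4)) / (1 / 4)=592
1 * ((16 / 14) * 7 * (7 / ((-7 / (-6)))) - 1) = 47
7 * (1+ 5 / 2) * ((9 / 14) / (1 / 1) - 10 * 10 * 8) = -19584.25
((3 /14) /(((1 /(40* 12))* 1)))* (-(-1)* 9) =6480 /7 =925.71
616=616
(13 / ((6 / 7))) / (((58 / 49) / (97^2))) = 41954731 / 348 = 120559.57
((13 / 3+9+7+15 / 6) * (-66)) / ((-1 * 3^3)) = 1507 / 27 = 55.81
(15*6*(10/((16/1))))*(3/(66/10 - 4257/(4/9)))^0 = 225/4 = 56.25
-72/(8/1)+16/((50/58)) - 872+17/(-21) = -453206/525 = -863.25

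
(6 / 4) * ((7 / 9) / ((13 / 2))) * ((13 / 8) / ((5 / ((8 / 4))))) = 7 / 60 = 0.12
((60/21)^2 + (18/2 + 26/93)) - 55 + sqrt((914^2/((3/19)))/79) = -171148/4557 + 914 * sqrt(4503)/237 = 221.23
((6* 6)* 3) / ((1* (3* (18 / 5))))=10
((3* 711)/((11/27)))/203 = 57591/2233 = 25.79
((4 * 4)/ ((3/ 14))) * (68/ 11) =15232/ 33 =461.58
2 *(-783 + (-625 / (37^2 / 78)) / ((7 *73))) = -1566.14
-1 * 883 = -883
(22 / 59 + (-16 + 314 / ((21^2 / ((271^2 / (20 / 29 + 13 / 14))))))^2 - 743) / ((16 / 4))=105442080851427835049 / 404318711916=260789515.16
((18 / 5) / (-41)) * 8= -144 / 205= -0.70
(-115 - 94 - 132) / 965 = -341 / 965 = -0.35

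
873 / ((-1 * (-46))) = 873 / 46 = 18.98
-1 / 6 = -0.17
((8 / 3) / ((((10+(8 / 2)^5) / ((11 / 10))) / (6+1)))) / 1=14 / 705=0.02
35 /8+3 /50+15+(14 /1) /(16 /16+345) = 673851 /34600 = 19.48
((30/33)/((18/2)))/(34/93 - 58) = -31/17688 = -0.00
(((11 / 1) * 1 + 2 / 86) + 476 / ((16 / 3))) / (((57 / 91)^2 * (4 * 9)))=47607469 / 6705936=7.10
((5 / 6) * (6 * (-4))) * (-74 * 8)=11840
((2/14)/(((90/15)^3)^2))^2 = 1/106662334464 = 0.00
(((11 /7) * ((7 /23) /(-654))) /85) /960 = -11 /1227427200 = -0.00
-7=-7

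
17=17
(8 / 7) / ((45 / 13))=104 / 315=0.33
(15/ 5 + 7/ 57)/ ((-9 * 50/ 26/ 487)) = -87.87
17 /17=1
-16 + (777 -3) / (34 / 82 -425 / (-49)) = 69.17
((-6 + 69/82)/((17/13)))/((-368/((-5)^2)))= 137475/512992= 0.27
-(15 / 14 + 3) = -57 / 14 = -4.07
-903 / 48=-18.81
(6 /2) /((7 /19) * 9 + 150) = 19 /971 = 0.02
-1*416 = -416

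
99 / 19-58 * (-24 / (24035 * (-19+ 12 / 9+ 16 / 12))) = 6132339 / 1177715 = 5.21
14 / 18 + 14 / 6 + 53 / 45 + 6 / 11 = 4.83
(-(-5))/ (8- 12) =-5/ 4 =-1.25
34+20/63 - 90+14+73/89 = -229115/5607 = -40.86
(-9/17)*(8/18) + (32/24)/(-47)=-632/2397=-0.26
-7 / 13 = -0.54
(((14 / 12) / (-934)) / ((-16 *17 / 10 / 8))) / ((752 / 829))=29015 / 71641536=0.00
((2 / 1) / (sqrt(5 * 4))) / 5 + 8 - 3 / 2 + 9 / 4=sqrt(5) / 25 + 35 / 4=8.84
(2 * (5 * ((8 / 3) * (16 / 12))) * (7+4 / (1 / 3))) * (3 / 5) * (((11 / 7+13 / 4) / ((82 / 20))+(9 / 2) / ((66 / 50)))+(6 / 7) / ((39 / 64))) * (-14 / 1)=-598036096 / 17589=-34000.57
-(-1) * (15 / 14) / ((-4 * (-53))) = 15 / 2968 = 0.01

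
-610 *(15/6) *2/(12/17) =-25925/6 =-4320.83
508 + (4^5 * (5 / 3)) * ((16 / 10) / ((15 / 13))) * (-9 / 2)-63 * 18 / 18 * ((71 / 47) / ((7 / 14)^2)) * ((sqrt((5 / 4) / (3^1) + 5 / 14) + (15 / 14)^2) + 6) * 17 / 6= -58730969 / 3290-1207 * sqrt(1365) / 47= -18800.16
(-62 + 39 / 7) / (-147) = 395 / 1029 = 0.38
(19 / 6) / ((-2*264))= -19 / 3168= -0.01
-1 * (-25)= 25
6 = 6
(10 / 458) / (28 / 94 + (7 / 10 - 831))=-2350 / 89333129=-0.00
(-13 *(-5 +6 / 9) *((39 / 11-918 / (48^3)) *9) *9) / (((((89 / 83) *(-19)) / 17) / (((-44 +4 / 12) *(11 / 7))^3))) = 4351328514.47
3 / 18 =1 / 6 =0.17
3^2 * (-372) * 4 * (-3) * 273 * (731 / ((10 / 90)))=72158787792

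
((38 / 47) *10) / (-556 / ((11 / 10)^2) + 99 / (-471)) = -7218860 / 410460071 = -0.02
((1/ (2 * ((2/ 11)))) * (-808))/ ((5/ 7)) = -15554/ 5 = -3110.80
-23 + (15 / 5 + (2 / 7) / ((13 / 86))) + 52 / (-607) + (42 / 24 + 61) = 9844215 / 220948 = 44.55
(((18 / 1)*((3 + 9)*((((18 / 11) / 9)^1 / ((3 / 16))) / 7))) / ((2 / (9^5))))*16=1088391168 / 77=14134950.23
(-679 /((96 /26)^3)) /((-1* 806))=114751 /6856704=0.02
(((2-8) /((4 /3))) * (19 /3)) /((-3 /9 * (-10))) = -171 /20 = -8.55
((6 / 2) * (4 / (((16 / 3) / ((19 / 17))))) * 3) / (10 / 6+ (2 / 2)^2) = 1539 / 544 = 2.83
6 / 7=0.86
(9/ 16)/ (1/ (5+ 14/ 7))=63/ 16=3.94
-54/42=-9/7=-1.29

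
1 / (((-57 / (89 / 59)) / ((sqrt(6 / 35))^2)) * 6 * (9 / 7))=-0.00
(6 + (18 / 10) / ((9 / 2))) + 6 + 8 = 102 / 5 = 20.40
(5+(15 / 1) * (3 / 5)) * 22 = 308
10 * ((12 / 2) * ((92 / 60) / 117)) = 92 / 117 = 0.79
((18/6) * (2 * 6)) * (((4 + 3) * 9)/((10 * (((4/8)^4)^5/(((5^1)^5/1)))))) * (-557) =-413950279680000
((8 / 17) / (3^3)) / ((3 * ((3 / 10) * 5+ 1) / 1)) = 16 / 6885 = 0.00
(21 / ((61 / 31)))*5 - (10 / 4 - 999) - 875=21333 / 122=174.86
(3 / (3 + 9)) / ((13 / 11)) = 11 / 52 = 0.21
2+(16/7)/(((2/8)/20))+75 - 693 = -3032/7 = -433.14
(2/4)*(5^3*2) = 125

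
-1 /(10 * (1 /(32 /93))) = -16 /465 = -0.03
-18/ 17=-1.06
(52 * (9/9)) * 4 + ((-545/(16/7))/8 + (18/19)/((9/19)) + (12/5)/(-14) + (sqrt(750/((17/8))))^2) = 40590619/76160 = 532.97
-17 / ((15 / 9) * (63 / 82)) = -1394 / 105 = -13.28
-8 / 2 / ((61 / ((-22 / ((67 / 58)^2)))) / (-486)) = -143871552 / 273829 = -525.41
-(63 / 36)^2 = -3.06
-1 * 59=-59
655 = 655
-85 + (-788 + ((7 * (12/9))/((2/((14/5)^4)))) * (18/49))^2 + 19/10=363985283597/781250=465901.16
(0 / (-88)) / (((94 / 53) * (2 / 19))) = 0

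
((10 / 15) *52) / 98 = 0.35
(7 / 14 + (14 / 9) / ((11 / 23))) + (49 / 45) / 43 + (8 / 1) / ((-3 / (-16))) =1977143 / 42570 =46.44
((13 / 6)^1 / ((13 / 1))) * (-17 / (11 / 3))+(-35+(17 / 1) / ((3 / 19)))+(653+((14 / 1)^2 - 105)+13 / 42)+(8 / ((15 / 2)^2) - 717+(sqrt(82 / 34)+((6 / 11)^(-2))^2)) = sqrt(697) / 17+276031541 / 2494800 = 112.20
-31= -31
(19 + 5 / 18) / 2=347 / 36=9.64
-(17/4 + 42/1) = -185/4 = -46.25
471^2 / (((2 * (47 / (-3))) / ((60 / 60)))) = -7080.03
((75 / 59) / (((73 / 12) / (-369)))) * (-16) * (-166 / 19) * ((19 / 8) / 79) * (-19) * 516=1080961588800 / 340253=3176934.78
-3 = -3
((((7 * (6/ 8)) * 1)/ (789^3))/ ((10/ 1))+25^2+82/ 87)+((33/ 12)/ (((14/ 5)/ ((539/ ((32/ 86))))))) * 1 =6225194388214103/ 3038699306880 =2048.64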